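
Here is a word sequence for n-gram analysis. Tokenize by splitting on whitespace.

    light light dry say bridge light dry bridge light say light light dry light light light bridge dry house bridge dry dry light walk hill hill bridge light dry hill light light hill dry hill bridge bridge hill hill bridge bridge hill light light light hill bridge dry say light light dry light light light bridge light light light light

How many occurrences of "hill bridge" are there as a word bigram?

4

Scanning the 59 overlapping bigram windows for "hill bridge":
  position 26–27: hill bridge
  position 35–36: hill bridge
  position 39–40: hill bridge
  position 46–47: hill bridge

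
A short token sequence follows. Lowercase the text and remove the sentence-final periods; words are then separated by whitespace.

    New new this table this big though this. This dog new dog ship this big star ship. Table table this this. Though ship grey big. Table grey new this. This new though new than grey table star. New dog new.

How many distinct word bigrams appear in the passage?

32

40 tokens → 39 bigram windows in total.
Repeated bigrams (each contributes count−1 duplicates):
  this this: 3
  dog new: 2
  new dog: 2
  new this: 2
  table this: 2
  this big: 2
7 duplicate windows → 39 − 7 = 32 distinct.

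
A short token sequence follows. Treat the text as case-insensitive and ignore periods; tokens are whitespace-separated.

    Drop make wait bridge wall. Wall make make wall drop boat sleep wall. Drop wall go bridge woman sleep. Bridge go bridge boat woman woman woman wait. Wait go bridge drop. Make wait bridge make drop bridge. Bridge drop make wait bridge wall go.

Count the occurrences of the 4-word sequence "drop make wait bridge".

3

Scanning the 41 overlapping 4-gram windows for "drop make wait bridge":
  position 1–4: drop make wait bridge
  position 31–34: drop make wait bridge
  position 39–42: drop make wait bridge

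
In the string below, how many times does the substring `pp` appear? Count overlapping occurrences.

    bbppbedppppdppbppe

Sliding a length-2 window over the 18 characters (17 positions):
  position 3–4: pp
  position 8–9: pp
  position 9–10: pp
  position 10–11: pp
  position 13–14: pp
  position 16–17: pp

6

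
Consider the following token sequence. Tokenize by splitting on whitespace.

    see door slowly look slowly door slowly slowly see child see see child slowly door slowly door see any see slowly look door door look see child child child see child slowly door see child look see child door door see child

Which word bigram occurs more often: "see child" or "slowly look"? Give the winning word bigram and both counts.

"see child" (7 vs 2)

"see child": 7 occurrences
"slowly look": 2 occurrences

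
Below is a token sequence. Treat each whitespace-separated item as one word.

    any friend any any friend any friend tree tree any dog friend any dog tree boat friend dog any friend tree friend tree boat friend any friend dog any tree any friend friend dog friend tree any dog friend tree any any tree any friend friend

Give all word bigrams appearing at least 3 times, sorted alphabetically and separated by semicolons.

Bigram counts meeting the condition (at least 3 times):
  any dog: 3
  any friend: 7
  dog friend: 3
  friend any: 4
  friend dog: 3
  friend tree: 5
  tree any: 5

any dog; any friend; dog friend; friend any; friend dog; friend tree; tree any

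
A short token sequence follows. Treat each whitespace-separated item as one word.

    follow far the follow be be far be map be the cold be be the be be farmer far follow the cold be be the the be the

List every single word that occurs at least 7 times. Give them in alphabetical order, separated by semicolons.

Unigram counts meeting the condition (at least 7 times):
  be: 11
  the: 7

be; the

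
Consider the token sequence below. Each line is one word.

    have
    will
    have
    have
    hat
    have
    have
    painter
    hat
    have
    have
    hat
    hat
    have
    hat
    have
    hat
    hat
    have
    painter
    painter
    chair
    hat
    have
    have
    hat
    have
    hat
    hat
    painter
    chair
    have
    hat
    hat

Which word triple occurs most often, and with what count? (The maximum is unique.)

"have hat hat", 4 times

Trigram frequencies (highest first):
  have hat hat: 4
  have have hat: 3
  have hat have: 3
  hat have have: 3
  hat have hat: 3
  hat hat have: 2
  … (14 more, each ≤ 1)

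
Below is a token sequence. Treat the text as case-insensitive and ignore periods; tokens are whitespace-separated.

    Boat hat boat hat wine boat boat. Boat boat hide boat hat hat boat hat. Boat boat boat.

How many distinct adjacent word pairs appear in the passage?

8

18 tokens → 17 bigram windows in total.
Repeated bigrams (each contributes count−1 duplicates):
  boat boat: 5
  boat hat: 4
  hat boat: 3
9 duplicate windows → 17 − 9 = 8 distinct.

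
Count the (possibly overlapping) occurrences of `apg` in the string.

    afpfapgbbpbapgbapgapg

4

Sliding a length-3 window over the 21 characters (19 positions):
  position 5–7: apg
  position 12–14: apg
  position 16–18: apg
  position 19–21: apg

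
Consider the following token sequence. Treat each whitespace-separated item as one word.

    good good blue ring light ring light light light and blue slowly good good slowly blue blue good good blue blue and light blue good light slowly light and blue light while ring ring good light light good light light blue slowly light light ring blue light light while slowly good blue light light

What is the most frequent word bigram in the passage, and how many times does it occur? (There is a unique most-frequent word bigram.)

"light light", 7 times

Bigram frequencies (highest first):
  light light: 7
  good good: 3
  good blue: 3
  good light: 3
  blue light: 3
  ring light: 2
  … (22 more, each ≤ 2)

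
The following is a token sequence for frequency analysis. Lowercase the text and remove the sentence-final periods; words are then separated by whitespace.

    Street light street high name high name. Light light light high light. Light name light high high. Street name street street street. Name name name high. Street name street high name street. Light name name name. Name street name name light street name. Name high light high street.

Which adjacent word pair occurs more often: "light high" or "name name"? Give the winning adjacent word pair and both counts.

"light high": 3 occurrences
"name name": 7 occurrences

"name name" (7 vs 3)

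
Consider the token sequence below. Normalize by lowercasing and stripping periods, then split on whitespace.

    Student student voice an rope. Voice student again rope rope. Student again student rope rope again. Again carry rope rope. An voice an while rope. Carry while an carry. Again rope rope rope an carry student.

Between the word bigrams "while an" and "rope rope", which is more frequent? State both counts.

"while an": 1 occurrence
"rope rope": 5 occurrences

"rope rope" (5 vs 1)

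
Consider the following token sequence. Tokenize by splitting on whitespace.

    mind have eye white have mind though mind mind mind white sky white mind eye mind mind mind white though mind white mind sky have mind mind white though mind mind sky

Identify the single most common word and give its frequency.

Unigram frequencies (highest first):
  mind: 15
  white: 6
  have: 3
  though: 3
  sky: 3
  eye: 2

"mind", 15 times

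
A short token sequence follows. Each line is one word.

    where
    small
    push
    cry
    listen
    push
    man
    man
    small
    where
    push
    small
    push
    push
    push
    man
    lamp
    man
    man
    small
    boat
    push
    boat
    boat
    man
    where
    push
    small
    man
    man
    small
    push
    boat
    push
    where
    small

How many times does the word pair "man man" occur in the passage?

Scanning the 35 overlapping bigram windows for "man man":
  position 7–8: man man
  position 18–19: man man
  position 29–30: man man

3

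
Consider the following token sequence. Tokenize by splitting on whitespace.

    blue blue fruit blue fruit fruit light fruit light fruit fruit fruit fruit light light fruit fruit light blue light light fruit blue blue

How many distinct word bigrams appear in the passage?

9

24 tokens → 23 bigram windows in total.
Repeated bigrams (each contributes count−1 duplicates):
  fruit fruit: 5
  fruit light: 4
  light fruit: 4
  blue blue: 2
  blue fruit: 2
  fruit blue: 2
  light light: 2
14 duplicate windows → 23 − 14 = 9 distinct.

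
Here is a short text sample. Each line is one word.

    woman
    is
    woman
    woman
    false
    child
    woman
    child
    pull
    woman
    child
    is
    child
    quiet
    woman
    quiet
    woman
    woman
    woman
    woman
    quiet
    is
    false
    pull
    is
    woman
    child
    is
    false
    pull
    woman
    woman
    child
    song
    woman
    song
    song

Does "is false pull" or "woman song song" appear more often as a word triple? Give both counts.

"is false pull" (2 vs 1)

"is false pull": 2 occurrences
"woman song song": 1 occurrence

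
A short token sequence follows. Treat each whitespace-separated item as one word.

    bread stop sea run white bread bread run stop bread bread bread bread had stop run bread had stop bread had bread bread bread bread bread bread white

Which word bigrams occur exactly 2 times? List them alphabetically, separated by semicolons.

had stop; stop bread

Bigram counts meeting the condition (exactly 2 times):
  had stop: 2
  stop bread: 2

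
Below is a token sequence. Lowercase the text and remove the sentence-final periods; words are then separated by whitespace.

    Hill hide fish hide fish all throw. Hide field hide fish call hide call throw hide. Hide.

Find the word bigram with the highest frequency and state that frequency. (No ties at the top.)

"hide fish", 3 times

Bigram frequencies (highest first):
  hide fish: 3
  throw hide: 2
  hill hide: 1
  fish hide: 1
  fish all: 1
  all throw: 1
  … (7 more, each ≤ 1)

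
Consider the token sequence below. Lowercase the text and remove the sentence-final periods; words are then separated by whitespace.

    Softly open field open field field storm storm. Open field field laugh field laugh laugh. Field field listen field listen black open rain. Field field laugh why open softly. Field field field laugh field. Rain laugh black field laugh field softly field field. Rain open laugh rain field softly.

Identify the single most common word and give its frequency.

"field", 20 times

Unigram frequencies (highest first):
  field: 20
  laugh: 8
  open: 6
  softly: 4
  rain: 4
  storm: 2
  … (3 more, each ≤ 2)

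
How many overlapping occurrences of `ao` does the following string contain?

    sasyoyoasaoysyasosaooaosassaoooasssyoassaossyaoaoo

7

Sliding a length-2 window over the 50 characters (49 positions):
  position 10–11: ao
  position 19–20: ao
  position 22–23: ao
  position 28–29: ao
  position 41–42: ao
  position 46–47: ao
  position 48–49: ao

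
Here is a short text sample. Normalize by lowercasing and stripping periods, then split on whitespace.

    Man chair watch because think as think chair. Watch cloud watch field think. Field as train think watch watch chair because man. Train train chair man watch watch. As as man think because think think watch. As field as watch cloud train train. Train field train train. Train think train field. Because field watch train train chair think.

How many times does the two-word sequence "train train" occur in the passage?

Scanning the 57 overlapping bigram windows for "train train":
  position 23–24: train train
  position 42–43: train train
  position 43–44: train train
  position 46–47: train train
  position 47–48: train train
  position 55–56: train train

6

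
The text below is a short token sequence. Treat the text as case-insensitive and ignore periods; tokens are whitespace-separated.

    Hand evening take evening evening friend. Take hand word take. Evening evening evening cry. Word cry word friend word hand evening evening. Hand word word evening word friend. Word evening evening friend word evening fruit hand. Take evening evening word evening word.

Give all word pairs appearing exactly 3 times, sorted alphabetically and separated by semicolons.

evening word; friend word; take evening

Bigram counts meeting the condition (exactly 3 times):
  evening word: 3
  friend word: 3
  take evening: 3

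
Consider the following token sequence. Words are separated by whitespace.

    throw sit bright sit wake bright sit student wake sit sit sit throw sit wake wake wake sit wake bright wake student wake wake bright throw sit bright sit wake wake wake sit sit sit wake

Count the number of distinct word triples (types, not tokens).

36 tokens → 34 trigram windows in total.
Repeated trigrams (each contributes count−1 duplicates):
  bright sit wake: 2
  sit bright sit: 2
  sit sit sit: 2
  sit wake bright: 2
  sit wake wake: 2
  throw sit bright: 2
  wake sit sit: 2
  wake wake sit: 2
  … (1 more repeated)
9 duplicate windows → 34 − 9 = 25 distinct.

25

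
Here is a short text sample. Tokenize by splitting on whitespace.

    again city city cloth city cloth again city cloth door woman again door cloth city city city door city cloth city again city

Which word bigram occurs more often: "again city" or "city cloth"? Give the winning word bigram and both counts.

"city cloth" (4 vs 3)

"again city": 3 occurrences
"city cloth": 4 occurrences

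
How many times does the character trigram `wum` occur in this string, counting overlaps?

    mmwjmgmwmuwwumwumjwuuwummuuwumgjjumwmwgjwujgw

4

Sliding a length-3 window over the 45 characters (43 positions):
  position 12–14: wum
  position 15–17: wum
  position 22–24: wum
  position 28–30: wum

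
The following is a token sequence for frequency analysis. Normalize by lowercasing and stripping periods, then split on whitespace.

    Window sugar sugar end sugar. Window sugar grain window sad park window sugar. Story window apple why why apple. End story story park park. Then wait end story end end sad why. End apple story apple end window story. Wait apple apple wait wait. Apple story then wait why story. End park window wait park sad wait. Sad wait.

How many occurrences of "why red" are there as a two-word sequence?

Scanning the 58 overlapping bigram windows for "why red":
  (none found)

0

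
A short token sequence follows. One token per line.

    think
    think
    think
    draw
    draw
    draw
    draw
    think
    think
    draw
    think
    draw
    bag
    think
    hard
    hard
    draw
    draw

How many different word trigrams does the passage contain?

14

18 tokens → 16 trigram windows in total.
Repeated trigrams (each contributes count−1 duplicates):
  draw draw draw: 2
  think think draw: 2
2 duplicate windows → 16 − 2 = 14 distinct.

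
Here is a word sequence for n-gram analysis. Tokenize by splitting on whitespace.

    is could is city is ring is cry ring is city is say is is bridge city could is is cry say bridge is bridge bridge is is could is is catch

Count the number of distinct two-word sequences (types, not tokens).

19

32 tokens → 31 bigram windows in total.
Repeated bigrams (each contributes count−1 duplicates):
  is is: 4
  could is: 3
  bridge is: 2
  city is: 2
  is bridge: 2
  is city: 2
  is could: 2
  is cry: 2
  … (1 more repeated)
12 duplicate windows → 31 − 12 = 19 distinct.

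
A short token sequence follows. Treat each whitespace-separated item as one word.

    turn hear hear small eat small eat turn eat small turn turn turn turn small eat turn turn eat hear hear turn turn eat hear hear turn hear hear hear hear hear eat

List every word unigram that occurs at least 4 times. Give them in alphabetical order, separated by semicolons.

Unigram counts meeting the condition (at least 4 times):
  eat: 7
  hear: 11
  small: 4
  turn: 11

eat; hear; small; turn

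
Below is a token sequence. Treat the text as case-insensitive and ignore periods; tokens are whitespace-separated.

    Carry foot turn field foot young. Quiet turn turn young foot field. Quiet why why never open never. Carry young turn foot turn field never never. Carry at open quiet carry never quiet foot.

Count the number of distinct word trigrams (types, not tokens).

31

34 tokens → 32 trigram windows in total.
Repeated trigrams (each contributes count−1 duplicates):
  foot turn field: 2
1 duplicate windows → 32 − 1 = 31 distinct.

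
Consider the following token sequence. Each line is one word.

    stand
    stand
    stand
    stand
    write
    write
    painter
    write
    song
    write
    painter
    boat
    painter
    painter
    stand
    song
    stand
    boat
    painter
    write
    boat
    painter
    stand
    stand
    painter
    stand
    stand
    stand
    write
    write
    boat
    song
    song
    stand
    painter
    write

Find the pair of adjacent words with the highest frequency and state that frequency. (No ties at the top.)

"stand stand", 6 times

Bigram frequencies (highest first):
  stand stand: 6
  painter write: 3
  boat painter: 3
  painter stand: 3
  stand write: 2
  write write: 2
  … (12 more, each ≤ 2)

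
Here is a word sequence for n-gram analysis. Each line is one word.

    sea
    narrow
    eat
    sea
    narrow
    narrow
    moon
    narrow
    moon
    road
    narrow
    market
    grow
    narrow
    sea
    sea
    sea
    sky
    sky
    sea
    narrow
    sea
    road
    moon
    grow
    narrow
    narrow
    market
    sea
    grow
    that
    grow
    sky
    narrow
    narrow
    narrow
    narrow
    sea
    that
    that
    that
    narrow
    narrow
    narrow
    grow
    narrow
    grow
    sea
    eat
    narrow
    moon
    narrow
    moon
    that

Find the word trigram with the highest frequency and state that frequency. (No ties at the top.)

"narrow narrow narrow", 3 times

Trigram frequencies (highest first):
  narrow narrow narrow: 3
  narrow moon narrow: 2
  moon narrow moon: 2
  sea narrow eat: 1
  narrow eat sea: 1
  eat sea narrow: 1
  … (42 more, each ≤ 1)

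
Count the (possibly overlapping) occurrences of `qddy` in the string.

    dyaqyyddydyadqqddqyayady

0

Sliding a length-4 window over the 24 characters (21 positions):
  (no match at any position)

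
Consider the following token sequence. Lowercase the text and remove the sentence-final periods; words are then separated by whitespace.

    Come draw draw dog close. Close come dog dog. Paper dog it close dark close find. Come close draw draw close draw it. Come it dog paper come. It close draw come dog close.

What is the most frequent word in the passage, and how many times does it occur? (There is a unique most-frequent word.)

"close", 8 times

Unigram frequencies (highest first):
  close: 8
  come: 6
  draw: 6
  dog: 6
  it: 4
  paper: 2
  … (2 more, each ≤ 1)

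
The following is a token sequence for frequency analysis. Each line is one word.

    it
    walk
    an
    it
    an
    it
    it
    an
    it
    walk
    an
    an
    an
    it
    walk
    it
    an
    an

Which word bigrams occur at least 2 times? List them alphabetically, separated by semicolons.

Bigram counts meeting the condition (at least 2 times):
  an an: 3
  an it: 4
  it an: 3
  it walk: 3
  walk an: 2

an an; an it; it an; it walk; walk an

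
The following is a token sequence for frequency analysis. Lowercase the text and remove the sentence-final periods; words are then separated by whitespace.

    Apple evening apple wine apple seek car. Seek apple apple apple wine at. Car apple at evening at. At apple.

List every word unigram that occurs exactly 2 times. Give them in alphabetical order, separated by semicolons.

car; evening; seek; wine

Unigram counts meeting the condition (exactly 2 times):
  car: 2
  evening: 2
  seek: 2
  wine: 2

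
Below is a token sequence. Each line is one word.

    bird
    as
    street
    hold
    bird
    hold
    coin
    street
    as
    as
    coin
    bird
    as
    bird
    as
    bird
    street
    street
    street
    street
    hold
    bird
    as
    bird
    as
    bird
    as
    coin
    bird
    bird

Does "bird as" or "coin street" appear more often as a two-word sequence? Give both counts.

"bird as": 6 occurrences
"coin street": 1 occurrence

"bird as" (6 vs 1)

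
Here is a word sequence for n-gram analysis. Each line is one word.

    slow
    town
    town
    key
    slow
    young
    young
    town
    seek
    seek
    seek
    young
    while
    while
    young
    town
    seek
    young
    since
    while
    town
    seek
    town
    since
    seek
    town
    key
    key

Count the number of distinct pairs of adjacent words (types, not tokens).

28 tokens → 27 bigram windows in total.
Repeated bigrams (each contributes count−1 duplicates):
  town seek: 3
  seek seek: 2
  seek town: 2
  seek young: 2
  town key: 2
  young town: 2
7 duplicate windows → 27 − 7 = 20 distinct.

20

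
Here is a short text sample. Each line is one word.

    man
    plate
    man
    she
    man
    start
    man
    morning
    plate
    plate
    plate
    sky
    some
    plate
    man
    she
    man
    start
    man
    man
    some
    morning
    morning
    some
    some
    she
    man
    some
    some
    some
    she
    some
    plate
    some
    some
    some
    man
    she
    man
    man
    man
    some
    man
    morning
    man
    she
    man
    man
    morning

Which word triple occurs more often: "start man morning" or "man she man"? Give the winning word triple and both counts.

"man she man" (4 vs 1)

"start man morning": 1 occurrence
"man she man": 4 occurrences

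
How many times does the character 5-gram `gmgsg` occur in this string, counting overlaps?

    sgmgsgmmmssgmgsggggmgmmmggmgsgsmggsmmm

Sliding a length-5 window over the 38 characters (34 positions):
  position 2–6: gmgsg
  position 12–16: gmgsg
  position 26–30: gmgsg

3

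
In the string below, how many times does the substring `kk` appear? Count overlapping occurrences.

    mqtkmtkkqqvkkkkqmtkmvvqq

Sliding a length-2 window over the 24 characters (23 positions):
  position 7–8: kk
  position 12–13: kk
  position 13–14: kk
  position 14–15: kk

4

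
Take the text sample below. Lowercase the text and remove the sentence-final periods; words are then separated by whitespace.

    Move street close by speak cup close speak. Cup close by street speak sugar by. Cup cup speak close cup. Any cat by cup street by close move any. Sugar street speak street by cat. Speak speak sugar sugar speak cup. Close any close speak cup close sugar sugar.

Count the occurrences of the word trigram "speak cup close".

4

Scanning the 47 overlapping trigram windows for "speak cup close":
  position 5–7: speak cup close
  position 8–10: speak cup close
  position 40–42: speak cup close
  position 45–47: speak cup close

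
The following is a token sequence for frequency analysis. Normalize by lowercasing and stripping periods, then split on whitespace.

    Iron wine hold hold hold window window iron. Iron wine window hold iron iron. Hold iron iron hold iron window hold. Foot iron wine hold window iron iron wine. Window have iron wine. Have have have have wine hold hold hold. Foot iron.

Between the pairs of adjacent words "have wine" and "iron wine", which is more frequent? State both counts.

"iron wine" (5 vs 1)

"have wine": 1 occurrence
"iron wine": 5 occurrences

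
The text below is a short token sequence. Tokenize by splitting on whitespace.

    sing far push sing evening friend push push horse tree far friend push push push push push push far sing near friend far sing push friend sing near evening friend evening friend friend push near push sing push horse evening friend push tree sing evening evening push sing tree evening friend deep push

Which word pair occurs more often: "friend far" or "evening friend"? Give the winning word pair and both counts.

"evening friend" (5 vs 1)

"friend far": 1 occurrence
"evening friend": 5 occurrences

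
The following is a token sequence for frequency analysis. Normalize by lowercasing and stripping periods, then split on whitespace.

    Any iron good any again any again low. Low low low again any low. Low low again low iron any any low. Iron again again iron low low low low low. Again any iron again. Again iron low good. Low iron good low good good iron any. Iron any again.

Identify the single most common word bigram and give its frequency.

Bigram frequencies (highest first):
  low low: 9
  any iron: 3
  any again: 3
  again any: 3
  low again: 3
  low iron: 3
  … (14 more, each ≤ 3)

"low low", 9 times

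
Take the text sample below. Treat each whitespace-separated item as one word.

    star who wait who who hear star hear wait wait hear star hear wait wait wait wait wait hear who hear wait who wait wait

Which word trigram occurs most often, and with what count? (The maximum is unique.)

Trigram frequencies (highest first):
  wait wait wait: 3
  hear star hear: 2
  star hear wait: 2
  hear wait wait: 2
  wait wait hear: 2
  star who wait: 1
  … (11 more, each ≤ 1)

"wait wait wait", 3 times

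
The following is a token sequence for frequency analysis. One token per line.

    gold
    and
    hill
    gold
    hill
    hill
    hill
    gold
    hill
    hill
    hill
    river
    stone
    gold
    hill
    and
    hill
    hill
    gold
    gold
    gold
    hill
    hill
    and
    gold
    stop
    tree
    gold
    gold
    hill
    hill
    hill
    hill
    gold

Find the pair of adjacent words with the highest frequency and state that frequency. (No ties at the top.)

"hill hill", 9 times

Bigram frequencies (highest first):
  hill hill: 9
  gold hill: 5
  hill gold: 4
  gold gold: 3
  and hill: 2
  hill and: 2
  … (8 more, each ≤ 1)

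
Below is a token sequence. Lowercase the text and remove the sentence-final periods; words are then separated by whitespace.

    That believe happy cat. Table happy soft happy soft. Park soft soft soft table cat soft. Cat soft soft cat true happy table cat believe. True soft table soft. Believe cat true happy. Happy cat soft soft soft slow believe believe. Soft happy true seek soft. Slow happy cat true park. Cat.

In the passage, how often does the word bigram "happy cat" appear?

Scanning the 51 overlapping bigram windows for "happy cat":
  position 3–4: happy cat
  position 34–35: happy cat
  position 48–49: happy cat

3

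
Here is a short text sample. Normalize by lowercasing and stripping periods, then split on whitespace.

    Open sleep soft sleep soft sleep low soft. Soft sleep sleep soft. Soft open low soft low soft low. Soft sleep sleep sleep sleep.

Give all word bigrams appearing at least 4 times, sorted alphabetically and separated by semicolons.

Bigram counts meeting the condition (at least 4 times):
  low soft: 4
  sleep sleep: 4
  soft sleep: 4

low soft; sleep sleep; soft sleep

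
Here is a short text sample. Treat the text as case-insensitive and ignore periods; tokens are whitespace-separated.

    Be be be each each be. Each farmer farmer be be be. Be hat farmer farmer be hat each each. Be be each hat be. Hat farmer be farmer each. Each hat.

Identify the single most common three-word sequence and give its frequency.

Trigram frequencies (highest first):
  be be be: 3
  be be each: 2
  each each be: 2
  farmer farmer be: 2
  be hat farmer: 2
  be each each: 1
  … (18 more, each ≤ 1)

"be be be", 3 times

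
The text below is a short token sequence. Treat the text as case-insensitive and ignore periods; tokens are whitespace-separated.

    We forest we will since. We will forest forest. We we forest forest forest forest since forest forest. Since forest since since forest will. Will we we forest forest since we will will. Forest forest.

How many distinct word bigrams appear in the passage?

14

35 tokens → 34 bigram windows in total.
Repeated bigrams (each contributes count−1 duplicates):
  forest forest: 7
  forest since: 4
  since forest: 3
  we forest: 3
  we will: 3
  forest we: 2
  since we: 2
  we we: 2
  … (2 more repeated)
20 duplicate windows → 34 − 20 = 14 distinct.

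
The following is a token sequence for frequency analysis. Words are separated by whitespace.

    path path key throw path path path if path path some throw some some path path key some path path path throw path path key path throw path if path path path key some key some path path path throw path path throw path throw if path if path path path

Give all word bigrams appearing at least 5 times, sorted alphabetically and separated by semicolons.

path path; path throw; throw path

Bigram counts meeting the condition (at least 5 times):
  path path: 15
  path throw: 5
  throw path: 5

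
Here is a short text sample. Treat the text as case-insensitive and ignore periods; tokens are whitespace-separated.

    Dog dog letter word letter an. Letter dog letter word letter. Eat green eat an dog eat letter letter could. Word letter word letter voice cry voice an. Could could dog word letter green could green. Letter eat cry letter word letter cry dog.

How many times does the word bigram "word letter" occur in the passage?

Scanning the 43 overlapping bigram windows for "word letter":
  position 4–5: word letter
  position 10–11: word letter
  position 21–22: word letter
  position 23–24: word letter
  position 32–33: word letter
  position 41–42: word letter

6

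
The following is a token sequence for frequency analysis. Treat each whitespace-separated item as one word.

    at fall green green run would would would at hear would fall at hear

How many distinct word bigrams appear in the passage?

11

14 tokens → 13 bigram windows in total.
Repeated bigrams (each contributes count−1 duplicates):
  at hear: 2
  would would: 2
2 duplicate windows → 13 − 2 = 11 distinct.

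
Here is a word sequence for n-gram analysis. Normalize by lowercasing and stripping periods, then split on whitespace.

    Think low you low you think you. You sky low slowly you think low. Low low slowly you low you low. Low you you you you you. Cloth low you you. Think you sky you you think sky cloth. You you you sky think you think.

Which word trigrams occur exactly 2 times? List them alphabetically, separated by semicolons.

Trigram counts meeting the condition (exactly 2 times):
  low slowly you: 2
  low you low: 2
  low you you: 2
  you low you: 2
  you think you: 2
  you you sky: 2
  you you think: 2

low slowly you; low you low; low you you; you low you; you think you; you you sky; you you think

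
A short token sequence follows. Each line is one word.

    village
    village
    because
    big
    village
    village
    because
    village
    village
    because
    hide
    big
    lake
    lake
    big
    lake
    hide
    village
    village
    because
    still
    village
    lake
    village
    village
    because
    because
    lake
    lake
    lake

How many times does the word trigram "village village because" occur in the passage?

5

Scanning the 28 overlapping trigram windows for "village village because":
  position 1–3: village village because
  position 5–7: village village because
  position 8–10: village village because
  position 18–20: village village because
  position 24–26: village village because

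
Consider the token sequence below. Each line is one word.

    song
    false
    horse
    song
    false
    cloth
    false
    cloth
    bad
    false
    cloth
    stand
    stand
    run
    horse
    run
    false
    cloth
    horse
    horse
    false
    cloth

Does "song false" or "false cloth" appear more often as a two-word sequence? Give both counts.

"song false": 2 occurrences
"false cloth": 5 occurrences

"false cloth" (5 vs 2)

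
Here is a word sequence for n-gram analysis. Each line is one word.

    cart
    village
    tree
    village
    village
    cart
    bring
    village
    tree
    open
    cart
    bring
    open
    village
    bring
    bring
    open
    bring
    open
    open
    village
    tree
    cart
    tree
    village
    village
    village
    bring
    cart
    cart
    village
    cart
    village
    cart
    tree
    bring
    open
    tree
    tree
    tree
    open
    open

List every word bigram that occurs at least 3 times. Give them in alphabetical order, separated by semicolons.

bring open; cart village; village cart; village tree; village village

Bigram counts meeting the condition (at least 3 times):
  bring open: 4
  cart village: 3
  village cart: 3
  village tree: 3
  village village: 3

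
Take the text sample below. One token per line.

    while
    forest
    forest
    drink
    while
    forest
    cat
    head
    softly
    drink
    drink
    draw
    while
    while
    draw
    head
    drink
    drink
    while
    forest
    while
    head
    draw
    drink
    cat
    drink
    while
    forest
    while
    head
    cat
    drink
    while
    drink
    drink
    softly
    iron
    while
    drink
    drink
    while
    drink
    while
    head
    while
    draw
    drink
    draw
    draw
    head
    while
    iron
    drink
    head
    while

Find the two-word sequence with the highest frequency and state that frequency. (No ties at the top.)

Bigram frequencies (highest first):
  drink while: 6
  while forest: 4
  drink drink: 4
  while head: 3
  while drink: 3
  head while: 3
  … (25 more, each ≤ 2)

"drink while", 6 times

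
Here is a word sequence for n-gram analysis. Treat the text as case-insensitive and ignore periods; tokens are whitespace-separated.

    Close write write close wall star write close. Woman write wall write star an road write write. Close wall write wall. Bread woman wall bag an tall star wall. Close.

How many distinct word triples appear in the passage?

26

30 tokens → 28 trigram windows in total.
Repeated trigrams (each contributes count−1 duplicates):
  write close wall: 2
  write write close: 2
2 duplicate windows → 28 − 2 = 26 distinct.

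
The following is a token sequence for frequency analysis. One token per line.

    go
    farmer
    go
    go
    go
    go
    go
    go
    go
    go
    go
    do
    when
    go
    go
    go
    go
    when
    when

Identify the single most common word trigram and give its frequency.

Trigram frequencies (highest first):
  go go go: 9
  go farmer go: 1
  farmer go go: 1
  go go do: 1
  go do when: 1
  do when go: 1
  … (3 more, each ≤ 1)

"go go go", 9 times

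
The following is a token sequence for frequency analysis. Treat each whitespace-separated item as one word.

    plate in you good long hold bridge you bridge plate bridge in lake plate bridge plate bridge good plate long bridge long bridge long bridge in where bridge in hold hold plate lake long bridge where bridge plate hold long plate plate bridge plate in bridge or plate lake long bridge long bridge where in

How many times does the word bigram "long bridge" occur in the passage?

6

Scanning the 54 overlapping bigram windows for "long bridge":
  position 20–21: long bridge
  position 22–23: long bridge
  position 24–25: long bridge
  position 34–35: long bridge
  position 50–51: long bridge
  position 52–53: long bridge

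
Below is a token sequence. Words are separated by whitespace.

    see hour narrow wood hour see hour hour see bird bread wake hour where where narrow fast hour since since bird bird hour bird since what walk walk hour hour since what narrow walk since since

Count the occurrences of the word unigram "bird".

4

Scanning the 36 tokens for "bird":
  position 10: bird
  position 21: bird
  position 22: bird
  position 24: bird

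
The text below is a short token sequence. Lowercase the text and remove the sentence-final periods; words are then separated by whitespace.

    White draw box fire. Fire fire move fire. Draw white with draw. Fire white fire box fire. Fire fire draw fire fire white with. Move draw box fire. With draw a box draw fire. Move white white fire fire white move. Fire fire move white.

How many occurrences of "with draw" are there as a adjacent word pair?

2

Scanning the 44 overlapping bigram windows for "with draw":
  position 11–12: with draw
  position 29–30: with draw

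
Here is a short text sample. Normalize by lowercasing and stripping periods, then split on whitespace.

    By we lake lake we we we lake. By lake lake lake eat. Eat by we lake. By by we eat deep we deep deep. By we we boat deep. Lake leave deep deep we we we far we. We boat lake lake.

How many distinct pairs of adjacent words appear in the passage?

43 tokens → 42 bigram windows in total.
Repeated bigrams (each contributes count−1 duplicates):
  we we: 6
  by we: 4
  lake lake: 4
  we lake: 3
  deep deep: 2
  deep we: 2
  lake by: 2
  we boat: 2
17 duplicate windows → 42 − 17 = 25 distinct.

25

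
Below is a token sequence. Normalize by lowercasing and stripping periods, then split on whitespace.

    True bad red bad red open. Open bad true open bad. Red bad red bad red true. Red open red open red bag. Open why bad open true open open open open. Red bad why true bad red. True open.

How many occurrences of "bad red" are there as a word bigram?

Scanning the 39 overlapping bigram windows for "bad red":
  position 2–3: bad red
  position 4–5: bad red
  position 11–12: bad red
  position 13–14: bad red
  position 15–16: bad red
  position 37–38: bad red

6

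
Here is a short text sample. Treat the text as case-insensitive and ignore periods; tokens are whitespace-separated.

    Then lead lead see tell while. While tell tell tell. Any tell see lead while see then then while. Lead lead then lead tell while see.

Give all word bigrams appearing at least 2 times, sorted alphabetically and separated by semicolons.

Bigram counts meeting the condition (at least 2 times):
  lead lead: 2
  tell tell: 2
  tell while: 2
  then lead: 2
  while see: 2

lead lead; tell tell; tell while; then lead; while see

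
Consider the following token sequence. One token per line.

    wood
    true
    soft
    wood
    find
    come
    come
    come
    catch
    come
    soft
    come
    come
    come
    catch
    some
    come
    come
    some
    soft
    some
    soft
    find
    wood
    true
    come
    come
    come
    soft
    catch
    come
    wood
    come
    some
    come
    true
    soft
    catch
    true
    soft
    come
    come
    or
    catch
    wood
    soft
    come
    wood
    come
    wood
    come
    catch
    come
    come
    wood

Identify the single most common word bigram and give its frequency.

Bigram frequencies (highest first):
  come come: 9
  come wood: 4
  true soft: 3
  come catch: 3
  catch come: 3
  soft come: 3
  … (21 more, each ≤ 3)

"come come", 9 times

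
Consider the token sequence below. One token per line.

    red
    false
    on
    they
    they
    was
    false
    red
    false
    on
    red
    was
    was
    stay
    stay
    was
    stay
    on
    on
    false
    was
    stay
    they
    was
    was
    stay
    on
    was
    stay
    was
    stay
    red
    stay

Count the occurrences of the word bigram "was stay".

Scanning the 32 overlapping bigram windows for "was stay":
  position 13–14: was stay
  position 16–17: was stay
  position 21–22: was stay
  position 25–26: was stay
  position 28–29: was stay
  position 30–31: was stay

6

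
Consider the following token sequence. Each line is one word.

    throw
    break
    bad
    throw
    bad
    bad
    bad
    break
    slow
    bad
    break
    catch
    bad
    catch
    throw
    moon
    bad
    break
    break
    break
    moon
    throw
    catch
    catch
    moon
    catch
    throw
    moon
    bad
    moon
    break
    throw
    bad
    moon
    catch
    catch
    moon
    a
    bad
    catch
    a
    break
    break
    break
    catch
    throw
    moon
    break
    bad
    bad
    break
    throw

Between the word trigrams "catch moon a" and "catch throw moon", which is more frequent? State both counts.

"catch throw moon" (3 vs 1)

"catch moon a": 1 occurrence
"catch throw moon": 3 occurrences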